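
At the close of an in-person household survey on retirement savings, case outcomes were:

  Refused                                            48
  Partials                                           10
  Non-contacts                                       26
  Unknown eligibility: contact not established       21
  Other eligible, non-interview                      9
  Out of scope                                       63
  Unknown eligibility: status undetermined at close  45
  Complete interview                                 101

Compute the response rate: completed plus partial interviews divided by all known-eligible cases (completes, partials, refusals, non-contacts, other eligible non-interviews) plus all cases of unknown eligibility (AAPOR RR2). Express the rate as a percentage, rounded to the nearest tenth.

42.7%

Unknown if eligible = 21 + 45 = 66
Top = 101 + 10 = 111
Denom = 101 + 10 + 48 + 26 + 9 + 66 = 260
RR2 = 111 / 260 = 0.4269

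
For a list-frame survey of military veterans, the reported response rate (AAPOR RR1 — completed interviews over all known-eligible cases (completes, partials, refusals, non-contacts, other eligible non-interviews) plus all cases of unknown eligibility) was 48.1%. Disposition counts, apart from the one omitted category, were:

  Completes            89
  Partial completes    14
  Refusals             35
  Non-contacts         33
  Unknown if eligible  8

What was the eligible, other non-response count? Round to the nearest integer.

6

RR1 = 89 / D = 0.481
D = 89 / 0.481 = 185.0
Other denominator terms total 179
eligible, other non-response = 185.0 − 179 ≈ 6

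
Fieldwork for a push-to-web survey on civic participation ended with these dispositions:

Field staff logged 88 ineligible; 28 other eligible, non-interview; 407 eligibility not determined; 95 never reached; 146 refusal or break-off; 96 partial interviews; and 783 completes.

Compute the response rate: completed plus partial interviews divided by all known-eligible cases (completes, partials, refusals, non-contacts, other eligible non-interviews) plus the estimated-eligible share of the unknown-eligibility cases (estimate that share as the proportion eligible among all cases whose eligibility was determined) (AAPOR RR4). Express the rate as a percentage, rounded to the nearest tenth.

Num = 783 + 96 = 879
Determined eligible = 783 + 96 + 146 + 95 + 28 = 1148
e = 1148 / (1148 + 88) = 1148 / 1236 = 0.9288
Eligible share of unknowns = 0.9288 × 407 = 378.02
Denom = 1148 + 378.02 = 1526.02
RR4 = 879 / 1526.02 = 0.5760

57.6%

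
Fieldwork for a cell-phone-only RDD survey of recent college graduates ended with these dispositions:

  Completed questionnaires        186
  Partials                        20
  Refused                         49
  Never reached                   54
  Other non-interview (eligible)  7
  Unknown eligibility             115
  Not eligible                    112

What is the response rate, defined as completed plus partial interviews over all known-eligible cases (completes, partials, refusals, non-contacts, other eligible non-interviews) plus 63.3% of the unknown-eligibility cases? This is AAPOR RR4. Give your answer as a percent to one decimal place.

53.0%

Num = 186 + 20 = 206
Known eligible = 186 + 20 + 49 + 54 + 7 = 316
Estimated eligible among unknowns = 0.6330 × 115 = 72.80
Denom = 316 + 72.80 = 388.80
RR4 = 206 / 388.80 = 0.5298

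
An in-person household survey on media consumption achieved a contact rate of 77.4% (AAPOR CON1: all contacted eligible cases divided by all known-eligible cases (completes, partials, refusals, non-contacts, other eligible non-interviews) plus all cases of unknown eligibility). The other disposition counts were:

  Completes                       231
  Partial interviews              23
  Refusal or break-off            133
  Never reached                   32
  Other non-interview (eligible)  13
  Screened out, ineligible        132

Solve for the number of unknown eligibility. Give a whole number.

Top: 231 + 23 + 133 + 13 = 400
CON1 = 400 / D = 0.774
D = 400 / 0.774 = 516.8
Remaining denominator categories sum to 432
unknown eligibility = 516.8 − 432 ≈ 85

85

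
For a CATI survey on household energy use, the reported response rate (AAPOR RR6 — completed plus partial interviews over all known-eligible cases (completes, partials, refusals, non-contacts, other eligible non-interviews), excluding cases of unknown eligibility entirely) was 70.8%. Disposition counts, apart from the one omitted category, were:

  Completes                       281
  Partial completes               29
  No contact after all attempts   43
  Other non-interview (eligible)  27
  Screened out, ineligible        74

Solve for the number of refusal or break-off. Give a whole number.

Numerator: 281 + 29 = 310
RR6 = 310 / D = 0.708
D = 310 / 0.708 = 437.9
Other denominator terms total 380
refusal or break-off = 437.9 − 380 ≈ 58

58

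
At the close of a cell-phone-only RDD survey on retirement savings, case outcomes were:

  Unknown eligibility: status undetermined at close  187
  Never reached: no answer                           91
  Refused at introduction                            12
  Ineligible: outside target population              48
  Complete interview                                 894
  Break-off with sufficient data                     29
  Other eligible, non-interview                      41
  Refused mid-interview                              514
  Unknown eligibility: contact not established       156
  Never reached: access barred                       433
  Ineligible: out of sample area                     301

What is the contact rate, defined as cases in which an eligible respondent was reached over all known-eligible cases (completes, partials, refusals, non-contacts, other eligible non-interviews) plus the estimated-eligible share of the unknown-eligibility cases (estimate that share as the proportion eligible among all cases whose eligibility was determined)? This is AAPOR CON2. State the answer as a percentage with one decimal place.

Refusals = 12 + 514 = 526
Never reached = 91 + 433 = 524
Eligibility not determined = 156 + 187 = 343
Ineligible = 48 + 301 = 349
Num = 894 + 29 + 526 + 41 = 1490
Determined eligible = 894 + 29 + 526 + 524 + 41 = 2014
e = 2014 / (2014 + 349) = 2014 / 2363 = 0.8523
Eligible share of unknowns = 0.8523 × 343 = 292.34
Base = 2014 + 292.34 = 2306.34
CON2 = 1490 / 2306.34 = 0.6460

64.6%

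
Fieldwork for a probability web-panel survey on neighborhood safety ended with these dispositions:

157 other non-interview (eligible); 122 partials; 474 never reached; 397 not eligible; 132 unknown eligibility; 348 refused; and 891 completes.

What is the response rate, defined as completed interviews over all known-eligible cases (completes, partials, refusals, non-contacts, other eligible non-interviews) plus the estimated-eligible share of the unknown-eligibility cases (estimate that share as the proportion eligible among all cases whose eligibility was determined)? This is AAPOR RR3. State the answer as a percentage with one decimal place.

42.4%

Numerator → 891
Determined eligible → 891 + 122 + 348 + 474 + 157 = 1992
e = 1992 / (1992 + 397) = 1992 / 2389 = 0.8338
Estimated eligible among unknowns → 0.8338 × 132 = 110.06
Base → 1992 + 110.06 = 2102.06
RR3 = 891 / 2102.06 = 0.4239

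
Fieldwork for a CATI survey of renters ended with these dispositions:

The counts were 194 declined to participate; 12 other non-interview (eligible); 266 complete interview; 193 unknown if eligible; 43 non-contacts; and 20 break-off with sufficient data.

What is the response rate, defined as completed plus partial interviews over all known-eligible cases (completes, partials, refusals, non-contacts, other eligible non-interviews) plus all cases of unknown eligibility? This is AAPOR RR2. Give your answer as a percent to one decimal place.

39.3%

Top: 266 + 20 = 286
Denominator: 266 + 20 + 194 + 43 + 12 + 193 = 728
RR2 = 286 / 728 = 0.3929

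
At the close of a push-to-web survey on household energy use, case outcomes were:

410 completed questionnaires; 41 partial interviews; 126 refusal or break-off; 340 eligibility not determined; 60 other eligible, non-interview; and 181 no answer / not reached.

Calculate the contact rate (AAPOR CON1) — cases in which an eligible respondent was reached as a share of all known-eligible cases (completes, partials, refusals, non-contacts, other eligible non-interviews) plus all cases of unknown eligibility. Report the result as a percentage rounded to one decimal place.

55.0%

Numerator = 410 + 41 + 126 + 60 = 637
Denominator = 410 + 41 + 126 + 181 + 60 + 340 = 1158
CON1 = 637 / 1158 = 0.5501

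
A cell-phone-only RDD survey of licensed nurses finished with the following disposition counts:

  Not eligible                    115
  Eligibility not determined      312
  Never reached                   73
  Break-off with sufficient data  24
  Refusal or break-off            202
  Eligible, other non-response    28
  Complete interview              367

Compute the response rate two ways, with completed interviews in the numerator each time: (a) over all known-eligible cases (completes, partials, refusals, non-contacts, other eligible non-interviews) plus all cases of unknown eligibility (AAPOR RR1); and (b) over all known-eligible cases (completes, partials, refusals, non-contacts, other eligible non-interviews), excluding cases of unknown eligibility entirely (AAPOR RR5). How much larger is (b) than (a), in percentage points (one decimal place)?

16.4

Numerator: 367
Denominator: 367 + 24 + 202 + 73 + 28 + 312 = 1006
RR1 = 367 / 1006 = 0.3648
Denominator: 367 + 24 + 202 + 73 + 28 = 694
RR5 = 367 / 694 = 0.5288
Difference = 52.88 − 36.48 = 16.40 percentage points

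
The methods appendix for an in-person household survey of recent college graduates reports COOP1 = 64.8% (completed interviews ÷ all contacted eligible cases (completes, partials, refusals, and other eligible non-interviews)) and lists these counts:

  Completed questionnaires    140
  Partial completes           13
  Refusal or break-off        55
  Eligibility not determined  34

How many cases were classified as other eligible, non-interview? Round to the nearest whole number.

COOP1 = 140 / D = 0.648
D = 140 / 0.648 = 216.0
Rest of base = 208
other eligible, non-interview = 216.0 − 208 ≈ 8

8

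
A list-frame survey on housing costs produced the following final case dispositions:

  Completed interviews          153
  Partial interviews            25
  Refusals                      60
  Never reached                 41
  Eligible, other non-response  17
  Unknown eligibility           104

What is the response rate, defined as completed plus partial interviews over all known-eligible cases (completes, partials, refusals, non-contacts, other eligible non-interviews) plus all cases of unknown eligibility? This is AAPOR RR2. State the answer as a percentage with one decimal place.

Numerator: 153 + 25 = 178
Denom: 153 + 25 + 60 + 41 + 17 + 104 = 400
RR2 = 178 / 400 = 0.4450

44.5%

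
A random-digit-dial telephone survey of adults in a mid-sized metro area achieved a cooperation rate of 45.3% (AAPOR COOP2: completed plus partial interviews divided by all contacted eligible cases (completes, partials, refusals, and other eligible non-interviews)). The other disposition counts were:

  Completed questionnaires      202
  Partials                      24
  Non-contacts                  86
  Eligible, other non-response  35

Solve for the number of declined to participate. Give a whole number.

Top: 202 + 24 = 226
COOP2 = 226 / D = 0.453
D = 226 / 0.453 = 498.9
Remaining denominator categories sum to 261
declined to participate = 498.9 − 261 ≈ 238

238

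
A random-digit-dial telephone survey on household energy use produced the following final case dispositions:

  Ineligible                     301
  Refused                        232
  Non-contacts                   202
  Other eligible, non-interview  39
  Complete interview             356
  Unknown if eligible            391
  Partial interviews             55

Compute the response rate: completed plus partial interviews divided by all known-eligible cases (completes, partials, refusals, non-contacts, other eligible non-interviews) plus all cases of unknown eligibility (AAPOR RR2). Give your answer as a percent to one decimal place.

Numerator → 356 + 55 = 411
Denominator → 356 + 55 + 232 + 202 + 39 + 391 = 1275
RR2 = 411 / 1275 = 0.3224

32.2%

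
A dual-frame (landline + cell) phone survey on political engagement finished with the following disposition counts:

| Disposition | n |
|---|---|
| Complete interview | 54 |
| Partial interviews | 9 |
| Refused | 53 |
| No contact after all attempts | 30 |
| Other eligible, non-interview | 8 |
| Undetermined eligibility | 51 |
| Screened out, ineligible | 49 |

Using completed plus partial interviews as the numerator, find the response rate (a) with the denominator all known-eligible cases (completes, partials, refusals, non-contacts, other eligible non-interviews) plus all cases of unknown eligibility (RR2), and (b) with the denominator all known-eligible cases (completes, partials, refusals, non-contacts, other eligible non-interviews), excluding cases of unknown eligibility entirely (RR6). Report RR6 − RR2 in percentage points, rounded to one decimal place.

Num: 54 + 9 = 63
Base: 54 + 9 + 53 + 30 + 8 + 51 = 205
RR2 = 63 / 205 = 0.3073
Base: 54 + 9 + 53 + 30 + 8 = 154
RR6 = 63 / 154 = 0.4091
Difference = 40.91 − 30.73 = 10.18 percentage points

10.2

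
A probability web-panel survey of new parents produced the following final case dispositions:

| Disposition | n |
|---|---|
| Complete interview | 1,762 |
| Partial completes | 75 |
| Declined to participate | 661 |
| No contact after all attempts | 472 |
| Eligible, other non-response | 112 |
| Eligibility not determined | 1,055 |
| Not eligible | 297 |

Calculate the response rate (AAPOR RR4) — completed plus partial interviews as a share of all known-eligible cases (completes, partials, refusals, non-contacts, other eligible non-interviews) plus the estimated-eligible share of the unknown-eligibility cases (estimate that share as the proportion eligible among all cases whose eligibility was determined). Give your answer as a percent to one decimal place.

45.4%

Num: 1762 + 75 = 1837
Eligible (known): 1762 + 75 + 661 + 472 + 112 = 3082
e = 3082 / (3082 + 297) = 3082 / 3379 = 0.9121
Eligible share of unknowns: 0.9121 × 1055 = 962.27
Base: 3082 + 962.27 = 4044.27
RR4 = 1837 / 4044.27 = 0.4542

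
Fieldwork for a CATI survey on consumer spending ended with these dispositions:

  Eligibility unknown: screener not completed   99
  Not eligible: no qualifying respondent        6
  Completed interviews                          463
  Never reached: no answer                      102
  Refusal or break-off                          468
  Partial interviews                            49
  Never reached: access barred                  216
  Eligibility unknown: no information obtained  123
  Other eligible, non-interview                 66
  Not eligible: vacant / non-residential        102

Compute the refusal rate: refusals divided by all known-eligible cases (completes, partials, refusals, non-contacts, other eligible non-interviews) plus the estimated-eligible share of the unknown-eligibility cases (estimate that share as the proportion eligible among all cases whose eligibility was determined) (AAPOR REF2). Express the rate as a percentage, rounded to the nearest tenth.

29.8%

Non-contacts = 102 + 216 = 318
Unknown if eligible = 99 + 123 = 222
Screened out, ineligible = 6 + 102 = 108
Numerator = 468
Determined eligible = 463 + 49 + 468 + 318 + 66 = 1364
e = 1364 / (1364 + 108) = 1364 / 1472 = 0.9266
e × U = 0.9266 × 222 = 205.71
Base = 1364 + 205.71 = 1569.71
REF2 = 468 / 1569.71 = 0.2981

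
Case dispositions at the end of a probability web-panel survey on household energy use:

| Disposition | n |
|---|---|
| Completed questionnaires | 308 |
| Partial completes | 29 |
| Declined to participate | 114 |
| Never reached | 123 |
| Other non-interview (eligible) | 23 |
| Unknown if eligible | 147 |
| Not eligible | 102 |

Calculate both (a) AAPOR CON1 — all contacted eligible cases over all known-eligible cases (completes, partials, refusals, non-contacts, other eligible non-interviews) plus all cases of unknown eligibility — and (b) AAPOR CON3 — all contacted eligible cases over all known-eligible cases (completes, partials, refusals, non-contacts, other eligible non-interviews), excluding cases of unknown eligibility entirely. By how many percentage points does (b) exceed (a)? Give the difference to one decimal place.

15.7

Numerator: 308 + 29 + 114 + 23 = 474
Denom: 308 + 29 + 114 + 123 + 23 + 147 = 744
CON1 = 474 / 744 = 0.6371
Denom: 308 + 29 + 114 + 123 + 23 = 597
CON3 = 474 / 597 = 0.7940
Difference = 79.40 − 63.71 = 15.69 percentage points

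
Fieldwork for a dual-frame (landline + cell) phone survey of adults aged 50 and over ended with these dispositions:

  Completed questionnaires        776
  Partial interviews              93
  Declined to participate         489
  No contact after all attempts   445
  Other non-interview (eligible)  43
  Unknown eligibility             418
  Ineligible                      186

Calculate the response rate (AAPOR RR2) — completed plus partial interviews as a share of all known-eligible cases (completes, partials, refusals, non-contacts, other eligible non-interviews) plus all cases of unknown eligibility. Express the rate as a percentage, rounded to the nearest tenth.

Num = 776 + 93 = 869
Denominator = 776 + 93 + 489 + 445 + 43 + 418 = 2264
RR2 = 869 / 2264 = 0.3838

38.4%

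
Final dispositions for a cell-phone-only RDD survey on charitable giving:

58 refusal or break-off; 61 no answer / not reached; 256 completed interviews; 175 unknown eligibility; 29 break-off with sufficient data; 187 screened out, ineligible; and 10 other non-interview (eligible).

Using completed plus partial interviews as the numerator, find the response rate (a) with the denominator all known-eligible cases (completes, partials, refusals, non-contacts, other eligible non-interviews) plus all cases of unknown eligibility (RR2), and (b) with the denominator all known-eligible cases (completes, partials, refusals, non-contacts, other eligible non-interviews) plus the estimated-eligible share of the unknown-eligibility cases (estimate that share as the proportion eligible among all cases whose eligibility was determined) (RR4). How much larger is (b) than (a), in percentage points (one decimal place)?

Numerator = 256 + 29 = 285
Denom = 256 + 29 + 58 + 61 + 10 + 175 = 589
RR2 = 285 / 589 = 0.4839
Known eligible = 256 + 29 + 58 + 61 + 10 = 414
e = 414 / (414 + 187) = 414 / 601 = 0.6889
Eligible share of unknowns = 0.6889 × 175 = 120.56
Denom = 414 + 120.56 = 534.56
RR4 = 285 / 534.56 = 0.5331
Difference = 53.31 − 48.39 = 4.92 percentage points

4.9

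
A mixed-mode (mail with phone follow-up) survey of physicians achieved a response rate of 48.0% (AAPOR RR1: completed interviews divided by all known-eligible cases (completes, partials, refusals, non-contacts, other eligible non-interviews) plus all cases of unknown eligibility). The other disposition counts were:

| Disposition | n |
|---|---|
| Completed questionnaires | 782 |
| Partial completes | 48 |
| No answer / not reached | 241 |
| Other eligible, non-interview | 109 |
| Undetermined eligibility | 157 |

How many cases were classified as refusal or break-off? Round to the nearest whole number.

RR1 = 782 / D = 0.480
D = 782 / 0.480 = 1629.2
Other denominator terms total 1337
refusal or break-off = 1629.2 − 1337 ≈ 292

292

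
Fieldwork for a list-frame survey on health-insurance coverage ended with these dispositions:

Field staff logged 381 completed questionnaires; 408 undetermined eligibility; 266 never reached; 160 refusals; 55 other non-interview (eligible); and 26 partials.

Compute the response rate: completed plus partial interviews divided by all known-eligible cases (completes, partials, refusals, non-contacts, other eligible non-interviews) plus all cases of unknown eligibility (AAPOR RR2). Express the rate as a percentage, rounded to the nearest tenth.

Top: 381 + 26 = 407
Denom: 381 + 26 + 160 + 266 + 55 + 408 = 1296
RR2 = 407 / 1296 = 0.3140

31.4%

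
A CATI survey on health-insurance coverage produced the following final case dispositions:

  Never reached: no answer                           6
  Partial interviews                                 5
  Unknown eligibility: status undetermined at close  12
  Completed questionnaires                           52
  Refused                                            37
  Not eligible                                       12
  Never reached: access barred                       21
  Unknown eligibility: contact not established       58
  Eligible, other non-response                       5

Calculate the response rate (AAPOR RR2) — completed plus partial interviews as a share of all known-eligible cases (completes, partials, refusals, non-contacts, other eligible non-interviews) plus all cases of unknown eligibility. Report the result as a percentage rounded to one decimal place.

29.1%

No contact after all attempts = 6 + 21 = 27
Eligibility not determined = 58 + 12 = 70
Num = 52 + 5 = 57
Base = 52 + 5 + 37 + 27 + 5 + 70 = 196
RR2 = 57 / 196 = 0.2908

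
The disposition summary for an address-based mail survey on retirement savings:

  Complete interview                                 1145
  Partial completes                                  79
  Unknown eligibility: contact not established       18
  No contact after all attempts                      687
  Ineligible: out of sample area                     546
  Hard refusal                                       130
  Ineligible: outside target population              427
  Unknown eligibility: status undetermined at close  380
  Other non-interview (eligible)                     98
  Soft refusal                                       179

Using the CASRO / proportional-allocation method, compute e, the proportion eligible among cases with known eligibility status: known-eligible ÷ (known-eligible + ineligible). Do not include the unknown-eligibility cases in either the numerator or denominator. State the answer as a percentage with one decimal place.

Refusal or break-off = 130 + 179 = 309
Unknown eligibility = 18 + 380 = 398
Ineligible = 427 + 546 = 973
Determined eligible → 1145 + 79 + 309 + 687 + 98 = 2318
e = 2318 / (2318 + 973) = 2318 / 3291 = 0.7043

70.4%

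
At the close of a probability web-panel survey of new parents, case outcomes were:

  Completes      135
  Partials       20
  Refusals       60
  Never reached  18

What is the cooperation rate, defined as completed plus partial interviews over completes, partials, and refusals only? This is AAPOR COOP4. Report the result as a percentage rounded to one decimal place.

72.1%

Top → 135 + 20 = 155
Denom → 135 + 20 + 60 = 215
COOP4 = 155 / 215 = 0.7209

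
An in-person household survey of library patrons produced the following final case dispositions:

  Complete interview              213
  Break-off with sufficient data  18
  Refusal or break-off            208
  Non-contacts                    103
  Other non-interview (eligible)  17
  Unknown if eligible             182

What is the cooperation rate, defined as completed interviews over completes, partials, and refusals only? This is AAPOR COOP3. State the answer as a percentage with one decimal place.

48.5%

Numerator → 213
Base → 213 + 18 + 208 = 439
COOP3 = 213 / 439 = 0.4852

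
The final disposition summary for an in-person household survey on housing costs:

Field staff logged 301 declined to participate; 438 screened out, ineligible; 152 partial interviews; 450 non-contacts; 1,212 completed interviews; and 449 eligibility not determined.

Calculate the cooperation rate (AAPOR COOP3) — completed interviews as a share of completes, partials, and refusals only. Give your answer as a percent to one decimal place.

Top: 1212
Denom: 1212 + 152 + 301 = 1665
COOP3 = 1212 / 1665 = 0.7279

72.8%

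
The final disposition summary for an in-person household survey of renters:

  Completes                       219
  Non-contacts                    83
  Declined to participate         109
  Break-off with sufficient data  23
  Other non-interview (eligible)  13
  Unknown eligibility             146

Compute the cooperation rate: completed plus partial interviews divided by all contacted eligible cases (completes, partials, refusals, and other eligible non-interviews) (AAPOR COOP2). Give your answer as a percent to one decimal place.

Num: 219 + 23 = 242
Denom: 219 + 23 + 109 + 13 = 364
COOP2 = 242 / 364 = 0.6648

66.5%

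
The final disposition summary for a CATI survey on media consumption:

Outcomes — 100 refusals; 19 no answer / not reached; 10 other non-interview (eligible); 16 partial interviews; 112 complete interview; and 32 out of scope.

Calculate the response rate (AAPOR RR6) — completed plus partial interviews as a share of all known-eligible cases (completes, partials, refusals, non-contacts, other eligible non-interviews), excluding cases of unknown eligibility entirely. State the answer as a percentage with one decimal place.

49.8%

Top → 112 + 16 = 128
Denominator → 112 + 16 + 100 + 19 + 10 = 257
RR6 = 128 / 257 = 0.4981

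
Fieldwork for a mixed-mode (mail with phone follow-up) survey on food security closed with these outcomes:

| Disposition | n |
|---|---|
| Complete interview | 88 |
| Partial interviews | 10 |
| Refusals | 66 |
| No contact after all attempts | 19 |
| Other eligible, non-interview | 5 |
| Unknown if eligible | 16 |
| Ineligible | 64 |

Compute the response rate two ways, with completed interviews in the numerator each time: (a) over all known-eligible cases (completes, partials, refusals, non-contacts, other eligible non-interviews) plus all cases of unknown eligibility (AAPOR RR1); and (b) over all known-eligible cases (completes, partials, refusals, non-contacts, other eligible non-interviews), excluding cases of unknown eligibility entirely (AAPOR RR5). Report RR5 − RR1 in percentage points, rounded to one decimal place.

Numerator: 88
Denom: 88 + 10 + 66 + 19 + 5 + 16 = 204
RR1 = 88 / 204 = 0.4314
Denom: 88 + 10 + 66 + 19 + 5 = 188
RR5 = 88 / 188 = 0.4681
Difference = 46.81 − 43.14 = 3.67 percentage points

3.7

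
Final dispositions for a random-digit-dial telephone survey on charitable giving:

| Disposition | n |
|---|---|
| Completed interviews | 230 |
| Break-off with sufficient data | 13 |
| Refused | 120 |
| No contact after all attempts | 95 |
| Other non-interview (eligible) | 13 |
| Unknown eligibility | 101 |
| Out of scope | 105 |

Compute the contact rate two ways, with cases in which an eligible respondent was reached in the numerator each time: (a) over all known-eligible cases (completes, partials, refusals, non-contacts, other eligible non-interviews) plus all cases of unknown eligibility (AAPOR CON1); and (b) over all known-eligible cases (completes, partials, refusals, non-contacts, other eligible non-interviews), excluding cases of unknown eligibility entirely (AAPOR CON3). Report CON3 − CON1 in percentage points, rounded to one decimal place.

14.1

Top: 230 + 13 + 120 + 13 = 376
Denominator: 230 + 13 + 120 + 95 + 13 + 101 = 572
CON1 = 376 / 572 = 0.6573
Denominator: 230 + 13 + 120 + 95 + 13 = 471
CON3 = 376 / 471 = 0.7983
Difference = 79.83 − 65.73 = 14.10 percentage points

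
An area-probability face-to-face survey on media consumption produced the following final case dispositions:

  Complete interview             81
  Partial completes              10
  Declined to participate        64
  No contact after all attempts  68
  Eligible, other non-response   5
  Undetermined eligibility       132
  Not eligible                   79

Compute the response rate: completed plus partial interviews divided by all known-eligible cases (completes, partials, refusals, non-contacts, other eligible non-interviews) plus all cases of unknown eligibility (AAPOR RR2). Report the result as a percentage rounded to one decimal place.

25.3%

Num → 81 + 10 = 91
Base → 81 + 10 + 64 + 68 + 5 + 132 = 360
RR2 = 91 / 360 = 0.2528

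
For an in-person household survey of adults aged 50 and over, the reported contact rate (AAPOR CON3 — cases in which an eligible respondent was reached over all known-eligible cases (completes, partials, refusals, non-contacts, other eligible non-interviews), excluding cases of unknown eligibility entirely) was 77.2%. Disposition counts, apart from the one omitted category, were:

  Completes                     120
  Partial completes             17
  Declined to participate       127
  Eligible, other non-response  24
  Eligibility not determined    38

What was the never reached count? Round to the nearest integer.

85

Num → 120 + 17 + 127 + 24 = 288
CON3 = 288 / D = 0.772
D = 288 / 0.772 = 373.1
Remaining denominator categories sum to 288
never reached = 373.1 − 288 ≈ 85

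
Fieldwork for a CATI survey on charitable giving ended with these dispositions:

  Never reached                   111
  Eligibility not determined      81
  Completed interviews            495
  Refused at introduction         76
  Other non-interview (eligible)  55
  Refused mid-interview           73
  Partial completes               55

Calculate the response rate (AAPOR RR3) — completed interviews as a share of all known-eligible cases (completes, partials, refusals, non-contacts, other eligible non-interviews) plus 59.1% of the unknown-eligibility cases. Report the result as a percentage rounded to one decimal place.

54.2%

Declined to participate = 76 + 73 = 149
Numerator = 495
Eligible (known) = 495 + 55 + 149 + 111 + 55 = 865
Estimated eligible among unknowns = 0.5910 × 81 = 47.87
Denom = 865 + 47.87 = 912.87
RR3 = 495 / 912.87 = 0.5422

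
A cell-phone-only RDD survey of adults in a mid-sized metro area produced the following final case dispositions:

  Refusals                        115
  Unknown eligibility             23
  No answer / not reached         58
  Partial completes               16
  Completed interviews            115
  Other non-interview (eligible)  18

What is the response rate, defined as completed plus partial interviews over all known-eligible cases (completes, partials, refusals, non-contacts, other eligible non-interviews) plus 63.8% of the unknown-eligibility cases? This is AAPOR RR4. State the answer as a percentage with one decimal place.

Top: 115 + 16 = 131
Determined eligible: 115 + 16 + 115 + 58 + 18 = 322
Eligible share of unknowns: 0.6380 × 23 = 14.67
Denom: 322 + 14.67 = 336.67
RR4 = 131 / 336.67 = 0.3891

38.9%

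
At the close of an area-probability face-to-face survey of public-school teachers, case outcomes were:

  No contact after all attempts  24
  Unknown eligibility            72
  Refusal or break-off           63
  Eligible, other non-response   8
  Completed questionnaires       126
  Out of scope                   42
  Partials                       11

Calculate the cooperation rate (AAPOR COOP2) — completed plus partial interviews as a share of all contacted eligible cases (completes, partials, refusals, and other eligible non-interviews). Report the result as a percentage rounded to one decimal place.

Numerator: 126 + 11 = 137
Base: 126 + 11 + 63 + 8 = 208
COOP2 = 137 / 208 = 0.6587

65.9%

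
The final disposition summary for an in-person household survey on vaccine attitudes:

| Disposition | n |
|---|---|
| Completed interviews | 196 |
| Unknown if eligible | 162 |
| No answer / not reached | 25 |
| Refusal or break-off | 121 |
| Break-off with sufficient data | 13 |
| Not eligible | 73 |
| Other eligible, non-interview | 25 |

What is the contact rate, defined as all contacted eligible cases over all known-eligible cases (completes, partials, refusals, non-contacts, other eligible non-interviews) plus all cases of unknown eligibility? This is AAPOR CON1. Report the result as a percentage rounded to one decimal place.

Num → 196 + 13 + 121 + 25 = 355
Base → 196 + 13 + 121 + 25 + 25 + 162 = 542
CON1 = 355 / 542 = 0.6550

65.5%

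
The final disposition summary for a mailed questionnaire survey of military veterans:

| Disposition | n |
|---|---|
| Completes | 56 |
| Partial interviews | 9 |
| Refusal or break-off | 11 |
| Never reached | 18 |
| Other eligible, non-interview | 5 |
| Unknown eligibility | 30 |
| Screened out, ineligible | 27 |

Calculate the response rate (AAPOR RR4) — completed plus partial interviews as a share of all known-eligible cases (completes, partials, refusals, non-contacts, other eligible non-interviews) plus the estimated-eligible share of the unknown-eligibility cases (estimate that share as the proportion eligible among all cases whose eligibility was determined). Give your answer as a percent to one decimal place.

53.0%

Numerator → 56 + 9 = 65
Determined eligible → 56 + 9 + 11 + 18 + 5 = 99
e = 99 / (99 + 27) = 99 / 126 = 0.7857
e × U → 0.7857 × 30 = 23.57
Denom → 99 + 23.57 = 122.57
RR4 = 65 / 122.57 = 0.5303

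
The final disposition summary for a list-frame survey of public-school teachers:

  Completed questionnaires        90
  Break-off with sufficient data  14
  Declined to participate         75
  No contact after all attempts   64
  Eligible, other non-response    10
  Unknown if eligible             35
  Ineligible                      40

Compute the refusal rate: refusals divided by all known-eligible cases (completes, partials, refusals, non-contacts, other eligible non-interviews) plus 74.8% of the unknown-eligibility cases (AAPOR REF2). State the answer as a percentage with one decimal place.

Top = 75
Eligible (known) = 90 + 14 + 75 + 64 + 10 = 253
Eligible share of unknowns = 0.7480 × 35 = 26.18
Denominator = 253 + 26.18 = 279.18
REF2 = 75 / 279.18 = 0.2686

26.9%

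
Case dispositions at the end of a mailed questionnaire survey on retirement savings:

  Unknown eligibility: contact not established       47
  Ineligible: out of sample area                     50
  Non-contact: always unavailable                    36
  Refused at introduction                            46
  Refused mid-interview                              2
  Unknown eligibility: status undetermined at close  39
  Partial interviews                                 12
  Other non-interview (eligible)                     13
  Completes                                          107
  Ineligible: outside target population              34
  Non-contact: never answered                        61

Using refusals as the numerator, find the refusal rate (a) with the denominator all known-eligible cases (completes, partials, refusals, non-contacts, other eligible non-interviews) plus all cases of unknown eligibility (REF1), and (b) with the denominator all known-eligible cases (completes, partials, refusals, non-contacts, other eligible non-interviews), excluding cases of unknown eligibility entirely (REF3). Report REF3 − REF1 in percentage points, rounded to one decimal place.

Refused = 46 + 2 = 48
Non-contacts = 61 + 36 = 97
Unknown if eligible = 47 + 39 = 86
Ineligible = 34 + 50 = 84
Top → 48
Denom → 107 + 12 + 48 + 97 + 13 + 86 = 363
REF1 = 48 / 363 = 0.1322
Denom → 107 + 12 + 48 + 97 + 13 = 277
REF3 = 48 / 277 = 0.1733
Difference = 17.33 − 13.22 = 4.11 percentage points

4.1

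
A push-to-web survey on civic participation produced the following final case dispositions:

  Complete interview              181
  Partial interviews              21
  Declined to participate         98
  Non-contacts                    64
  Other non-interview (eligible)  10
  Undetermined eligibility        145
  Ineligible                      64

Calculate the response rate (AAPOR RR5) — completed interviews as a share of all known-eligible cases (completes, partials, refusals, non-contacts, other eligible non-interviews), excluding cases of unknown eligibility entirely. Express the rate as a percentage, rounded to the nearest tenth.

48.4%

Numerator = 181
Base = 181 + 21 + 98 + 64 + 10 = 374
RR5 = 181 / 374 = 0.4840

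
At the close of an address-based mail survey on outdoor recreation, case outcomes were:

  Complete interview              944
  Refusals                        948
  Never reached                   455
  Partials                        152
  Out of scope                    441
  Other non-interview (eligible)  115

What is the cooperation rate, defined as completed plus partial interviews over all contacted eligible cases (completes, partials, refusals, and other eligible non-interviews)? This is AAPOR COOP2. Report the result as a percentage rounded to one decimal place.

Top: 944 + 152 = 1096
Denominator: 944 + 152 + 948 + 115 = 2159
COOP2 = 1096 / 2159 = 0.5076

50.8%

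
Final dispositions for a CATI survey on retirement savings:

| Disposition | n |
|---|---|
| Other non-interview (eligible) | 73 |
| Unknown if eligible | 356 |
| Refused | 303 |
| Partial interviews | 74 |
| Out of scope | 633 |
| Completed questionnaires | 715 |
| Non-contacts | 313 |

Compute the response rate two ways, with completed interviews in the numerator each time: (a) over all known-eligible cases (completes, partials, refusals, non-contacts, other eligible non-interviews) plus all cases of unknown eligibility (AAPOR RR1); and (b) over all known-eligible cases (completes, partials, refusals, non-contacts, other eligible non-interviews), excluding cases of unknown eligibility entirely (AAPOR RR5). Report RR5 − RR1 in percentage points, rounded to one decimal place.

Top: 715
Denom: 715 + 74 + 303 + 313 + 73 + 356 = 1834
RR1 = 715 / 1834 = 0.3899
Denom: 715 + 74 + 303 + 313 + 73 = 1478
RR5 = 715 / 1478 = 0.4838
Difference = 48.38 − 38.99 = 9.39 percentage points

9.4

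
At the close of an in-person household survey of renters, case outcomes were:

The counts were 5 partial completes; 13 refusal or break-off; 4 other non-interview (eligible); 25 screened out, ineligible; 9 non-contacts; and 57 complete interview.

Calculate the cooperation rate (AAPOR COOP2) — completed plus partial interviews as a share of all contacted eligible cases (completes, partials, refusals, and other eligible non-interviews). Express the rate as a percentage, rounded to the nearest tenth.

Numerator: 57 + 5 = 62
Base: 57 + 5 + 13 + 4 = 79
COOP2 = 62 / 79 = 0.7848

78.5%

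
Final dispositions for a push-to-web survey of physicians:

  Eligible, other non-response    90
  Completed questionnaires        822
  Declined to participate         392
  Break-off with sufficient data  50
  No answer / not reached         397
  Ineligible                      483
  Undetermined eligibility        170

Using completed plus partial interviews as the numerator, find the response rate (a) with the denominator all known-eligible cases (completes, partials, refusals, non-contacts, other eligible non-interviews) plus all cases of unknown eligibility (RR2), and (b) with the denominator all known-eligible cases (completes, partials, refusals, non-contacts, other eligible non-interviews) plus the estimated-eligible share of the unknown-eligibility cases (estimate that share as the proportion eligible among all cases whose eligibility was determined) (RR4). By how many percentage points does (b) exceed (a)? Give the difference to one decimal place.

Top = 822 + 50 = 872
Denominator = 822 + 50 + 392 + 397 + 90 + 170 = 1921
RR2 = 872 / 1921 = 0.4539
Eligible (known) = 822 + 50 + 392 + 397 + 90 = 1751
e = 1751 / (1751 + 483) = 1751 / 2234 = 0.7838
e × U = 0.7838 × 170 = 133.25
Denominator = 1751 + 133.25 = 1884.25
RR4 = 872 / 1884.25 = 0.4628
Difference = 46.28 − 45.39 = 0.89 percentage points

0.9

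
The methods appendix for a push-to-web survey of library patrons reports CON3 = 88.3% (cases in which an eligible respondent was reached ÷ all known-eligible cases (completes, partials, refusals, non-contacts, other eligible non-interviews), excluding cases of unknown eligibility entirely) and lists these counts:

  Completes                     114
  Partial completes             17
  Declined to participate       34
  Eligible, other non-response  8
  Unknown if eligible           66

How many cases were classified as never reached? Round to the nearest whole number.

23

Numerator = 114 + 17 + 34 + 8 = 173
CON3 = 173 / D = 0.883
D = 173 / 0.883 = 195.9
Remaining denominator categories sum to 173
never reached = 195.9 − 173 ≈ 23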